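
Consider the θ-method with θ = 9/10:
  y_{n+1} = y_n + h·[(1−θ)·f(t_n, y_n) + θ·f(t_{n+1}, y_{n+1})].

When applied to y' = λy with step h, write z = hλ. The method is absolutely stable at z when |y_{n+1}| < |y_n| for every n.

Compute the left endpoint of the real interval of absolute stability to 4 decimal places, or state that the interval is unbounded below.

unbounded; (−∞, 0).

Test eqn y'=λy, z=hλ:
  y_{n+1} = y_n + z·[1/10·y_n + 9/10·y_{n+1}] ⇒ (1 − 9/10z)y_{n+1} = (1 + 1/10z)y_n
  Hence R(z) = (1 + 1/10z)/(1 − 9/10z).

Boundary: |R(x)|=1, x<0.
x=-0.87: |R|=0.5121
x=-2: |R|=0.2857
x=-10: |R|=0.0000
x=-100: |R|=0.0989
θ=9/10≥1/2 ⇒ |1+1/10x|<|1−9/10x| ∀x<0 ⇒ stable on all of ℝ⁻.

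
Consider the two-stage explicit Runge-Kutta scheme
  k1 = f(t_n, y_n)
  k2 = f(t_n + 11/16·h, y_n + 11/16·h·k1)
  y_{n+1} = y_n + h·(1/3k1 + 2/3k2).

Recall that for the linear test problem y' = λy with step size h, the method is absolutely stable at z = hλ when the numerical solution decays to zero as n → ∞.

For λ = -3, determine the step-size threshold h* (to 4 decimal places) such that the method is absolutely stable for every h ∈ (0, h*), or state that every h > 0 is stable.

Set f=λy, z=hλ:
  k1=λy_n ⇒ h·k1=z·y_n;  k2=λ(1+11/16z)y_n ⇒ h·k2=z(1+11/16z)y_n
  y_{n+1}/y_n = 1 + 1/3z + 2/3z(1+11/16z) = 1 + z + 11/24z²
  Hence R(z) = 1 + z + 11/24z².

Solve |R(x)|<1 on ℝ⁻.
x=-0.66: |R|=0.5396
R=1: x+11/24x²=0 ⇒ x=−24/11=-2.1818; min R=1−1/(4·11/24)=0.4545>−1
Confirm numerically:
  x=-1.679: |R|=0.61306 <1
  x=-1.361: |R|=0.48798 <1
  x=-1.080: |R|=0.45460 <1
  x=-2.676: |R|=1.60611 >1
  x=-2.554: |R|=1.43567 >1
  x=-2.536: |R|=1.41168 >1
Stable set (-2.1818, 0).

(-2.1818,0); λ=-3 ⇒ h* = (24/11)/3 = 0.7273.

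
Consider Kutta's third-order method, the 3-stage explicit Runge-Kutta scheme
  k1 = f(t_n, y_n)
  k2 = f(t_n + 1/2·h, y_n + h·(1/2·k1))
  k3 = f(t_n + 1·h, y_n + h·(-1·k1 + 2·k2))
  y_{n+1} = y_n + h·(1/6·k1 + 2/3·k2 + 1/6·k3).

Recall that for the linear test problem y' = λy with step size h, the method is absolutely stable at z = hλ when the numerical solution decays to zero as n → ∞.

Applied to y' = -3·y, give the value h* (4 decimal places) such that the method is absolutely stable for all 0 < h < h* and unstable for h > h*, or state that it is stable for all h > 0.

With y'=λy (z=hλ):
  order 3, 3-stage ⇒ R(z)=1+z+z^2/2+z^3/6
  (e.g. R(-0.58)=0.55568, |R|=0.55568)

Need |R(x)|<1, x<0.
x=-0.58: |R|=0.5557
|R(-2.61)|=1.1672 |R(-1.75)|=0.1120 |R(-1.24)|=0.2110
Bisect:
  x_lo=-3.0675 |R|=2.1732  x_hi=-0.2426 |R|=0.7845
  mid=-1.65501 |R|=0.04101 →hi
  mid=-2.36123 |R|=0.76767 →hi
  mid=-2.71435 |R|=1.36358 →lo
  mid=-2.53779 |R|=1.04165 →lo
  mid=-2.44951 |R|=0.89901 →hi
  mid=-2.49365 |R|=0.96888 →hi
  mid=-2.51572 |R|=1.00490 →lo
  mid=-2.50469 |R|=0.98680 →hi
  mid=-2.51020 |R|=0.99582 →hi
  mid=-2.51296 |R|=1.00036 →lo
  ...
  [-2.51279,-2.51262] ⇒ x*=-2.5127
Stable set (-2.5127, 0).

(-2.5127,0); λ=-3 ⇒ h* = 0.8376.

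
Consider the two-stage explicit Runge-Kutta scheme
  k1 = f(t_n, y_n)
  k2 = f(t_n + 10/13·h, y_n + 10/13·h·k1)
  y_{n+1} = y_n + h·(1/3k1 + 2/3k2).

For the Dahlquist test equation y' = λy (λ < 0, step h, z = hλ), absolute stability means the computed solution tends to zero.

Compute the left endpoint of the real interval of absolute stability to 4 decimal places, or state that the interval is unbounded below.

With y'=λy (z=hλ):
  k1=λy_n ⇒ h·k1=z·y_n;  k2=λ(1+10/13z)y_n ⇒ h·k2=z(1+10/13z)y_n
  y_{n+1}/y_n = 1 + 1/3z + 2/3z(1+10/13z) = 1 + z + 20/39z²
  ⇒ R(z) = 1 + z + 20/39z².

Boundary: |R(x)|=1, x<0.
x=-0.36: |R|=0.7065
R=1: x+20/39x²=0 ⇒ x=−39/20=-1.9500; min R=1−1/(4·20/39)=0.5125>−1
Confirm numerically:
  x=-1.889: |R|=0.94091 <1
  x=-1.758: |R|=0.82690 <1
  x=-1.066: |R|=0.51675 <1
  x=-2.146: |R|=1.21570 >1
  x=-2.078: |R|=1.13640 >1
So |R|<1 on (-1.9500, 0).

left endpoint -1.9500.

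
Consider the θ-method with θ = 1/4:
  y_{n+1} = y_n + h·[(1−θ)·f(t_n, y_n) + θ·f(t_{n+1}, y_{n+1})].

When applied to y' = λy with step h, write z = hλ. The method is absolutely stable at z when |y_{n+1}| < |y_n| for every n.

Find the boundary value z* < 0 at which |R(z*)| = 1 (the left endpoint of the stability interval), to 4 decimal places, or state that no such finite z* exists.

left endpoint -4.0000.

With y'=λy (z=hλ):
  y_{n+1} = y_n + z·[3/4·y_n + 1/4·y_{n+1}] ⇒ (1 − 1/4z)y_{n+1} = (1 + 3/4z)y_n
  Hence R(z) = (1 + 3/4z)/(1 − 1/4z).

Need |R(x)|<1, x<0.
x=-1.52: |R|=0.1014
R=−1: 1+3/4x = −1+1/4x ⇒ -1/2x=2 ⇒ x=2/(-1/2)=-4.0000
Confirm numerically:
  x=-3.949: |R|=0.98717 <1
  x=-2.477: |R|=0.52972 <1
  x=-1.900: |R|=0.28814 <1
  x=-1.770: |R|=0.22704 <1
  x=-4.152: |R|=1.03729 >1
  x=-4.143: |R|=1.03512 >1
Stable set (-4.0000, 0).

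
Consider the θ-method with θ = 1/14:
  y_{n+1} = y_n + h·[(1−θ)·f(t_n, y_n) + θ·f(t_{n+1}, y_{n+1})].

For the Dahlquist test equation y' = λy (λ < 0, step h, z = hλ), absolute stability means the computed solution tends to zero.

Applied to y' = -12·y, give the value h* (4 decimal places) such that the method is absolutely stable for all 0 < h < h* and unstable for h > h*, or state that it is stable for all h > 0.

(-2.3333,0); λ=-12 ⇒ h* = (7/3)/12 = 0.1944.

On y'=λy, z=hλ:
  y_{n+1} = y_n + z·[13/14·y_n + 1/14·y_{n+1}] ⇒ (1 − 1/14z)y_{n+1} = (1 + 13/14z)y_n
  ⇒ R(z) = (1 + 13/14z)/(1 − 1/14z).

Boundary: |R(x)|=1, x<0.
x=-0.37: |R|=0.6395
R=−1: 1+13/14x = −1+1/14x ⇒ -6/7x=2 ⇒ x=2/(-6/7)=-2.3333
Confirm numerically:
  x=-2.092: |R|=0.82003 <1
  x=-1.980: |R|=0.73467 <1
  x=-1.887: |R|=0.66287 <1
  x=-1.500: |R|=0.35484 <1
  x=-2.580: |R|=1.17853 >1
  x=-2.482: |R|=1.10824 >1
  x=-2.473: |R|=1.10174 >1
So |R|<1 on (-2.3333, 0).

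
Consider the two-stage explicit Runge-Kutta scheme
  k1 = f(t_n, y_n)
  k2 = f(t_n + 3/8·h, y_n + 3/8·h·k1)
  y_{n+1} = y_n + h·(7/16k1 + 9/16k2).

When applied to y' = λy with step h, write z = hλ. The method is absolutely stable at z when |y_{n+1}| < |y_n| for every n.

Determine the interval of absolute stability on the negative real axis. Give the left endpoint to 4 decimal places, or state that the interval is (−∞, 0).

On y'=λy, z=hλ:
  k1=λy_n ⇒ h·k1=z·y_n;  k2=λ(1+3/8z)y_n ⇒ h·k2=z(1+3/8z)y_n
  y_{n+1}/y_n = 1 + 7/16z + 9/16z(1+3/8z) = 1 + z + 27/128z²
  ⇒ R(z) = 1 + z + 27/128z².

Solve |R(x)|<1 on ℝ⁻.
x=-0.86: |R|=0.2960
R=1: x+27/128x²=0 ⇒ x=−128/27=-4.7407; min R=1−1/(4·27/128)=-0.1852>−1
Confirm numerically:
  x=-4.503: |R|=0.77418 <1
  x=-3.320: |R|=0.00504 <1
  x=-2.742: |R|=0.15605 <1
  x=-5.201: |R|=1.50494 >1
  x=-4.934: |R|=1.20114 >1
  x=-4.825: |R|=1.08576 >1
So |R|<1 on (-4.7407, 0).

z∈(-4.7407,0).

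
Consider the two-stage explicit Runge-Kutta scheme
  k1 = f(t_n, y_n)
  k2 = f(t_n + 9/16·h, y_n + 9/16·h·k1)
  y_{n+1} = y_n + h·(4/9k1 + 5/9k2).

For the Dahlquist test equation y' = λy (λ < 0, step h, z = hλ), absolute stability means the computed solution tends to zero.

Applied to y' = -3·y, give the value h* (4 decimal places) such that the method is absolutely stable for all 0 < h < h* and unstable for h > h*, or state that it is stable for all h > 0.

Test eqn y'=λy, z=hλ:
  k1=λy_n ⇒ h·k1=z·y_n;  k2=λ(1+9/16z)y_n ⇒ h·k2=z(1+9/16z)y_n
  y_{n+1}/y_n = 1 + 4/9z + 5/9z(1+9/16z) = 1 + z + 5/16z²
  so R(z) = 1 + z + 5/16z².

Need |R(x)|<1, x<0.
x=-1.4: |R|=0.2125
R=1: x+5/16x²=0 ⇒ x=−16/5=-3.2000; min R=1−1/(4·5/16)=0.2000>−1
Confirm numerically:
  x=-2.620: |R|=0.52513 <1
  x=-2.103: |R|=0.27907 <1
  x=-1.993: |R|=0.24827 <1
  x=-1.481: |R|=0.20443 <1
  x=-3.794: |R|=1.70426 >1
  x=-3.629: |R|=1.48651 >1
Interval (-3.2000, 0).

(-3.2000,0); λ=-3 ⇒ h* = (16/5)/3 = 1.0667.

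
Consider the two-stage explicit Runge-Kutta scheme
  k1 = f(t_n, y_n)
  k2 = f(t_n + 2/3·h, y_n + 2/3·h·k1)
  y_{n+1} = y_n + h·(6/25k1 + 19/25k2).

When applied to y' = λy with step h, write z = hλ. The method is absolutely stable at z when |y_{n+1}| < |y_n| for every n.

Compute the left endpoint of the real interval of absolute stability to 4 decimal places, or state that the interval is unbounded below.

On y'=λy, z=hλ:
  k1=λy_n ⇒ h·k1=z·y_n;  k2=λ(1+2/3z)y_n ⇒ h·k2=z(1+2/3z)y_n
  y_{n+1}/y_n = 1 + 6/25z + 19/25z(1+2/3z) = 1 + z + 38/75z²
  R(z) = 1 + z + 38/75z².

Need |R(x)|<1, x<0.
x=-0.47: |R|=0.6419
R=1: x+38/75x²=0 ⇒ x=−75/38=-1.9737; min R=1−1/(4·38/75)=0.5066>−1
Confirm numerically:
  x=-1.204: |R|=0.53047 <1
  x=-1.173: |R|=0.52414 <1
  x=-0.944: |R|=0.50751 <1
  x=-2.544: |R|=1.73511 >1
  x=-2.509: |R|=1.68051 >1
  x=-2.225: |R|=1.28332 >1
So |R|<1 on (-1.9737, 0).

z* = -1.9737.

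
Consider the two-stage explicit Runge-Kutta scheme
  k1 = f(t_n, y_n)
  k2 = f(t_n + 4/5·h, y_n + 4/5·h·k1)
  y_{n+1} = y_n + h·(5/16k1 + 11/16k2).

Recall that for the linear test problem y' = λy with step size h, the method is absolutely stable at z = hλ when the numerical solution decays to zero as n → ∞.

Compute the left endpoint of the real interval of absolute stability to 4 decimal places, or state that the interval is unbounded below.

With y'=λy (z=hλ):
  k1=λy_n ⇒ h·k1=z·y_n;  k2=λ(1+4/5z)y_n ⇒ h·k2=z(1+4/5z)y_n
  y_{n+1}/y_n = 1 + 5/16z + 11/16z(1+4/5z) = 1 + z + 11/20z²
  so R(z) = 1 + z + 11/20z².

Find x<0 with |R(x)|<1.
x=-0.84: |R|=0.5481
R=1: x+11/20x²=0 ⇒ x=−20/11=-1.8182; min R=1−1/(4·11/20)=0.5455>−1
Confirm numerically:
  x=-1.758: |R|=0.94181 <1
  x=-1.449: |R|=0.70578 <1
  x=-0.916: |R|=0.54548 <1
  x=-0.911: |R|=0.54546 <1
  x=-2.259: |R|=1.54769 >1
  x=-1.991: |R|=1.18924 >1
  x=-1.976: |R|=1.17152 >1
Interval (-1.8182, 0).

z* = -1.8182.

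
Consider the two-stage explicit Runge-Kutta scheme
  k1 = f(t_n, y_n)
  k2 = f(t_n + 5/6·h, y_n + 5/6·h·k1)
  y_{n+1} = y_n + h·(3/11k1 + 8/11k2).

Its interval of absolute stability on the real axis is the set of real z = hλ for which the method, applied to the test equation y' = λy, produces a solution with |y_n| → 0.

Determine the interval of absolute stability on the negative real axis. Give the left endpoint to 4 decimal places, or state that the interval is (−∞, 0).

With y'=λy (z=hλ):
  k1=λy_n ⇒ h·k1=z·y_n;  k2=λ(1+5/6z)y_n ⇒ h·k2=z(1+5/6z)y_n
  y_{n+1}/y_n = 1 + 3/11z + 8/11z(1+5/6z) = 1 + z + 20/33z²
  R(z) = 1 + z + 20/33z².

Need |R(x)|<1, x<0.
x=-1.58: |R|=0.9330
R=1: x+20/33x²=0 ⇒ x=−33/20=-1.6500; min R=1−1/(4·20/33)=0.5875>−1
Confirm numerically:
  x=-1.585: |R|=0.93756 <1
  x=-1.069: |R|=0.62358 <1
  x=-1.040: |R|=0.61552 <1
  x=-2.078: |R|=1.53902 >1
  x=-1.835: |R|=1.20574 >1
So |R|<1 on (-1.6500, 0).

z∈(-1.6500,0).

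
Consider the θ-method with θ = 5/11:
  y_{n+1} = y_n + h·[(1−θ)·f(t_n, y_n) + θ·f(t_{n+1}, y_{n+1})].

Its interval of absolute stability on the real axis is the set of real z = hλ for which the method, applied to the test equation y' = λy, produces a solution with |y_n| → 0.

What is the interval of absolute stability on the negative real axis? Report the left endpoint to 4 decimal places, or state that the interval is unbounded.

(-22.0000, 0).

Set f=λy, z=hλ:
  y_{n+1} = y_n + z·[6/11·y_n + 5/11·y_{n+1}] ⇒ (1 − 5/11z)y_{n+1} = (1 + 6/11z)y_n
  R(z) = (1 + 6/11z)/(1 − 5/11z).

Boundary: |R(x)|=1, x<0.
x=-1.68: |R|=0.0474
R=−1: 1+6/11x = −1+5/11x ⇒ -1/11x=2 ⇒ x=2/(-1/11)=-22.0000
Confirm numerically:
  x=-19.044: |R|=0.97217 <1
  x=-13.970: |R|=0.90068 <1
  x=-12.349: |R|=0.86733 <1
  x=-22.440: |R|=1.00357 >1
  x=-22.196: |R|=1.00161 >1
Stable set (-22.0000, 0).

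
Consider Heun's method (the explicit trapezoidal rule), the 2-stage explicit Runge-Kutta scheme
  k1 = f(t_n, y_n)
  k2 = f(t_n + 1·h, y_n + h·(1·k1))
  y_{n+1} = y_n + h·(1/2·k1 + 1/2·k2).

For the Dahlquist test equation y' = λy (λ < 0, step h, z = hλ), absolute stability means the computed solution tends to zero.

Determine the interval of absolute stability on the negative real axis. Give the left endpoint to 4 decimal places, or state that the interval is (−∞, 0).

Set f=λy, z=hλ:
  order 2, 2-stage ⇒ R(z)=1+z+z^2/2
  (e.g. R(-0.81)=0.51805, |R|=0.51805)

Find x<0 with |R(x)|<1.
x=-0.81: |R|=0.5181
|R(-1.56)|=0.6568 |R(-1.23)|=0.5264 |R(-0.83)|=0.5145
Bisect:
  x_lo=-2.4227 |R|=1.5120  x_hi=-0.1251 |R|=0.8827
  mid=-1.27390 |R|=0.53751 →hi
  mid=-1.84828 |R|=0.85979 →hi
  mid=-2.13548 |R|=1.14465 →lo
  mid=-1.99188 |R|=0.99191 →hi
  mid=-2.06368 |R|=1.06571 →lo
  mid=-2.02778 |R|=1.02816 →lo
  mid=-2.00983 |R|=1.00988 →lo
  mid=-2.00085 |R|=1.00085 →lo
  mid=-1.99637 |R|=0.99637 →hi
  mid=-1.99861 |R|=0.99861 →hi
  ...
  [-2.00001,-1.99987] ⇒ x*=-2.0000
So |R|<1 on (-2.0000, 0).

z∈(-2.0000,0).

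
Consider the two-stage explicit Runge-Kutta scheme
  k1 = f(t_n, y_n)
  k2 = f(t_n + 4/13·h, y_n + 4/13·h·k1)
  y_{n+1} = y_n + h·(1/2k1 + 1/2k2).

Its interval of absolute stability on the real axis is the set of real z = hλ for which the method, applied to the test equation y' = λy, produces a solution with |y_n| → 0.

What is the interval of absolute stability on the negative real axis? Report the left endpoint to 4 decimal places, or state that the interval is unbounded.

Test eqn y'=λy, z=hλ:
  k1=λy_n ⇒ h·k1=z·y_n;  k2=λ(1+4/13z)y_n ⇒ h·k2=z(1+4/13z)y_n
  y_{n+1}/y_n = 1 + 1/2z + 1/2z(1+4/13z) = 1 + z + 2/13z²
  ⇒ R(z) = 1 + z + 2/13z².

Find x<0 with |R(x)|<1.
x=-1.63: |R|=0.2212
R=1: x+2/13x²=0 ⇒ x=−13/2=-6.5000; min R=1−1/(4·2/13)=-0.6250>−1
Confirm numerically:
  x=-6.473: |R|=0.97311 <1
  x=-5.936: |R|=0.48494 <1
  x=-3.938: |R|=0.55218 <1
  x=-3.319: |R|=0.62427 <1
  x=-7.034: |R|=1.57787 >1
  x=-6.651: |R|=1.15451 >1
  x=-6.592: |R|=1.09330 >1
Interval (-6.5000, 0).

z∈(-6.5000,0).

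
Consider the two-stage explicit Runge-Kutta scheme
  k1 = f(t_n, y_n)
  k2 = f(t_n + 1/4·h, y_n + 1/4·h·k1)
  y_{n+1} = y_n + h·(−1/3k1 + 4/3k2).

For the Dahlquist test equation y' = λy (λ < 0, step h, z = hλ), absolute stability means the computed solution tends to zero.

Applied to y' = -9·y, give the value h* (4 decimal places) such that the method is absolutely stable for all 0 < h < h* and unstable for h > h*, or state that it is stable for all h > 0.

(-3.0000,0); λ=-9 ⇒ h* = (3)/9 = 0.3333.

Test eqn y'=λy, z=hλ:
  k1=λy_n ⇒ h·k1=z·y_n;  k2=λ(1+1/4z)y_n ⇒ h·k2=z(1+1/4z)y_n
  y_{n+1}/y_n = 1 − 1/3z + 4/3z(1+1/4z) = 1 + z + 1/3z²
  R(z) = 1 + z + 1/3z².

Need |R(x)|<1, x<0.
x=-1.2: |R|=0.2800
R=1: x+1/3x²=0 ⇒ x=−3=-3.0000; min R=1−1/(4·1/3)=0.2500>−1
Confirm numerically:
  x=-2.882: |R|=0.88664 <1
  x=-2.585: |R|=0.64241 <1
  x=-2.246: |R|=0.43551 <1
  x=-2.006: |R|=0.33535 <1
  x=-3.569: |R|=1.67692 >1
  x=-3.094: |R|=1.09695 >1
Interval (-3.0000, 0).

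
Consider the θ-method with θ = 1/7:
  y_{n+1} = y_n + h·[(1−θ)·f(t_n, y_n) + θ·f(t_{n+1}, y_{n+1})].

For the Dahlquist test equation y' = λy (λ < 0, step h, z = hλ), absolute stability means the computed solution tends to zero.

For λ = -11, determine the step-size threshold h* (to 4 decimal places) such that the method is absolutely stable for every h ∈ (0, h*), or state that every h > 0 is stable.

Set f=λy, z=hλ:
  y_{n+1} = y_n + z·[6/7·y_n + 1/7·y_{n+1}] ⇒ (1 − 1/7z)y_{n+1} = (1 + 6/7z)y_n
  Hence R(z) = (1 + 6/7z)/(1 − 1/7z).

Boundary: |R(x)|=1, x<0.
x=-1.44: |R|=0.1943
R=−1: 1+6/7x = −1+1/7x ⇒ -5/7x=2 ⇒ x=2/(-5/7)=-2.8000
Confirm numerically:
  x=-2.737: |R|=0.96765 <1
  x=-2.280: |R|=0.71983 <1
  x=-1.520: |R|=0.24883 <1
  x=-1.381: |R|=0.15344 <1
  x=-3.290: |R|=1.23810 >1
  x=-2.973: |R|=1.08673 >1
So |R|<1 on (-2.8000, 0).

(-2.8000,0); λ=-11 ⇒ h* = (14/5)/11 = 0.2545.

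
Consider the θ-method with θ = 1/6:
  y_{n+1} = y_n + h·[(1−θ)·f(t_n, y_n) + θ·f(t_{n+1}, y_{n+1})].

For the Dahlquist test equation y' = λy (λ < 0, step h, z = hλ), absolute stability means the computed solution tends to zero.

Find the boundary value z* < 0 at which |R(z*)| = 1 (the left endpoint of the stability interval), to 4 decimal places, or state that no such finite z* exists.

Set f=λy, z=hλ:
  y_{n+1} = y_n + z·[5/6·y_n + 1/6·y_{n+1}] ⇒ (1 − 1/6z)y_{n+1} = (1 + 5/6z)y_n
  ⇒ R(z) = (1 + 5/6z)/(1 − 1/6z).

Need |R(x)|<1, x<0.
x=-0.51: |R|=0.5300
R=−1: 1+5/6x = −1+1/6x ⇒ -2/3x=2 ⇒ x=2/(-2/3)=-3.0000
Confirm numerically:
  x=-2.841: |R|=0.92806 <1
  x=-2.385: |R|=0.70662 <1
  x=-2.373: |R|=0.70047 <1
  x=-3.569: |R|=1.23785 >1
  x=-3.449: |R|=1.19007 >1
  x=-3.096: |R|=1.04222 >1
So |R|<1 on (-3.0000, 0).

z* = -3.0000.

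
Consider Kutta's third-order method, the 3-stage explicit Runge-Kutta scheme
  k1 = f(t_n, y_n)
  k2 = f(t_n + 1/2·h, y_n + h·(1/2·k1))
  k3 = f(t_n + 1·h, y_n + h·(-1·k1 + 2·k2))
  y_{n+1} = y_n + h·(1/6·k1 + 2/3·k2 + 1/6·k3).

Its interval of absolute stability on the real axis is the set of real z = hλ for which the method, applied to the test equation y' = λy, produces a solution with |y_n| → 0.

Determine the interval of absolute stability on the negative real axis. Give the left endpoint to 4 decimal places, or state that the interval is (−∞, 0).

z∈(-2.5127,0).

On y'=λy, z=hλ:
  order 3, 3-stage ⇒ R(z)=1+z+z^2/2+z^3/6
  (e.g. R(-1.35)=0.15119, |R|=0.15119)

Find x<0 with |R(x)|<1.
x=-1.35: |R|=0.1512
|R(-2.04)|=0.3741 |R(-1.62)|=0.0164 |R(-0.53)|=0.5856
Bisect:
  x_lo=-3.0465 |R|=2.1185  x_hi=-0.1815 |R|=0.8339
  mid=-1.61403 |R|=0.01227 →hi
  mid=-2.33027 |R|=0.72415 →hi
  mid=-2.68839 |R|=1.31303 →lo
  mid=-2.50933 |R|=0.99439 →hi
  mid=-2.59886 |R|=1.14730 →lo
  mid=-2.55409 |R|=1.06929 →lo
  mid=-2.53171 |R|=1.03146 →lo
  ...
  [-2.51283,-2.51265] ⇒ x*=-2.5127
Stable set (-2.5127, 0).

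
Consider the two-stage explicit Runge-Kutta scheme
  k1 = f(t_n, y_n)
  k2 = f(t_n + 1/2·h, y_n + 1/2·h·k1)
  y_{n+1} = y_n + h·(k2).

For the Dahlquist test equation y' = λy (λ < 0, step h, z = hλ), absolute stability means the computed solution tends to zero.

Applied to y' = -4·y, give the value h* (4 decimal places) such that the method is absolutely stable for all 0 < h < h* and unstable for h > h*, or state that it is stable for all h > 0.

(-2.0000,0); λ=-4 ⇒ h* = (2)/4 = 0.5000.

Set f=λy, z=hλ:
  k1=λy_n ⇒ h·k1=z·y_n;  k2=λ(1+1/2z)y_n ⇒ h·k2=z(1+1/2z)y_n
  y_{n+1}/y_n = 1 + z(1+1/2z) = 1 + z + 1/2z²
  R(z) = 1 + z + 1/2z².

Boundary: |R(x)|=1, x<0.
x=-1.28: |R|=0.5392
R=1: x+1/2x²=0 ⇒ x=−2=-2.0000; min R=1−1/(4·1/2)=0.5000>−1
Confirm numerically:
  x=-1.807: |R|=0.82562 <1
  x=-1.774: |R|=0.79954 <1
  x=-1.496: |R|=0.62301 <1
  x=-1.365: |R|=0.56661 <1
  x=-2.482: |R|=1.59816 >1
  x=-2.241: |R|=1.27004 >1
  x=-2.091: |R|=1.09514 >1
So |R|<1 on (-2.0000, 0).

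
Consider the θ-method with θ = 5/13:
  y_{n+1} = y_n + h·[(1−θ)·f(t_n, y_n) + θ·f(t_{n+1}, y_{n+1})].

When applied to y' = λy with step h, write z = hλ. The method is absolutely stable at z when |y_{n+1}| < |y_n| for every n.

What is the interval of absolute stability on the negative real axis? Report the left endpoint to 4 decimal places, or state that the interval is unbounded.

On y'=λy, z=hλ:
  y_{n+1} = y_n + z·[8/13·y_n + 5/13·y_{n+1}] ⇒ (1 − 5/13z)y_{n+1} = (1 + 8/13z)y_n
  ⇒ R(z) = (1 + 8/13z)/(1 − 5/13z).

Boundary: |R(x)|=1, x<0.
x=-1.53: |R|=0.0368
R=−1: 1+8/13x = −1+5/13x ⇒ -3/13x=2 ⇒ x=2/(-3/13)=-8.6667
Confirm numerically:
  x=-7.608: |R|=0.93777 <1
  x=-7.397: |R|=0.92380 <1
  x=-5.291: |R|=0.74333 <1
  x=-9.252: |R|=1.02963 >1
  x=-9.074: |R|=1.02094 >1
  x=-8.715: |R|=1.00256 >1
Interval (-8.6667, 0).

(-8.6667, 0).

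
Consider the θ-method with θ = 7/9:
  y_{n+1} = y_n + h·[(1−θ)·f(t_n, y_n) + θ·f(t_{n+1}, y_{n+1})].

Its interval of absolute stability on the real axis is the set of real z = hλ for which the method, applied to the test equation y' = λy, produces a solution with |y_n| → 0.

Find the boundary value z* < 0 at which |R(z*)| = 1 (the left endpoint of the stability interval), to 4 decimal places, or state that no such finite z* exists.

With y'=λy (z=hλ):
  y_{n+1} = y_n + z·[2/9·y_n + 7/9·y_{n+1}] ⇒ (1 − 7/9z)y_{n+1} = (1 + 2/9z)y_n
  Hence R(z) = (1 + 2/9z)/(1 − 7/9z).

Solve |R(x)|<1 on ℝ⁻.
x=-1.25: |R|=0.3662
x=-2: |R|=0.2174
x=-10: |R|=0.1392
x=-100: |R|=0.2694
θ=7/9≥1/2 ⇒ |1+2/9x|<|1−7/9x| ∀x<0 ⇒ unbounded interval.

(−∞, 0) — no finite endpoint.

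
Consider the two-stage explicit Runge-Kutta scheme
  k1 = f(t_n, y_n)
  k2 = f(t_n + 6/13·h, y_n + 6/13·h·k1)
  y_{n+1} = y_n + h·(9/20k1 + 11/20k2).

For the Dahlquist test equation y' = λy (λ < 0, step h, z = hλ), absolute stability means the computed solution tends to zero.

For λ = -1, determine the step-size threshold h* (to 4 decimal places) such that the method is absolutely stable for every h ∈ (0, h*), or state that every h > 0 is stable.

(-3.9394,0); λ=-1 ⇒ h* = (130/33)/1 = 3.9394.

On y'=λy, z=hλ:
  k1=λy_n ⇒ h·k1=z·y_n;  k2=λ(1+6/13z)y_n ⇒ h·k2=z(1+6/13z)y_n
  y_{n+1}/y_n = 1 + 9/20z + 11/20z(1+6/13z) = 1 + z + 33/130z²
  so R(z) = 1 + z + 33/130z².

Need |R(x)|<1, x<0.
x=-1.75: |R|=0.0274
R=1: x+33/130x²=0 ⇒ x=−130/33=-3.9394; min R=1−1/(4·33/130)=0.0152>−1
Confirm numerically:
  x=-3.768: |R|=0.83606 <1
  x=-3.366: |R|=0.51007 <1
  x=-3.326: |R|=0.48212 <1
  x=-4.298: |R|=1.39125 >1
  x=-4.130: |R|=1.19983 >1
So |R|<1 on (-3.9394, 0).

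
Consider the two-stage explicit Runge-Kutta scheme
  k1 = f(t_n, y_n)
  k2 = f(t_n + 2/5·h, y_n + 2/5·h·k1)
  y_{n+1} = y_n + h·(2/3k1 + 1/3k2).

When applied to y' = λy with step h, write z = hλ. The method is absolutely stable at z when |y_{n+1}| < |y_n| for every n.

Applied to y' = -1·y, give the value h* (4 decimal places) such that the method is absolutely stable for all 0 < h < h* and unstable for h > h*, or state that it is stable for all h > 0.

With y'=λy (z=hλ):
  k1=λy_n ⇒ h·k1=z·y_n;  k2=λ(1+2/5z)y_n ⇒ h·k2=z(1+2/5z)y_n
  y_{n+1}/y_n = 1 + 2/3z + 1/3z(1+2/5z) = 1 + z + 2/15z²
  R(z) = 1 + z + 2/15z².

Solve |R(x)|<1 on ℝ⁻.
x=-0.84: |R|=0.2541
R=1: x+2/15x²=0 ⇒ x=−15/2=-7.5000; min R=1−1/(4·2/15)=-0.8750>−1
Confirm numerically:
  x=-5.891: |R|=0.26382 <1
  x=-4.097: |R|=0.85895 <1
  x=-3.690: |R|=0.87452 <1
  x=-3.026: |R|=0.80511 <1
  x=-7.876: |R|=1.39485 >1
  x=-7.713: |R|=1.21905 >1
Stable set (-7.5000, 0).

(-7.5000,0); λ=-1 ⇒ h* = (15/2)/1 = 7.5000.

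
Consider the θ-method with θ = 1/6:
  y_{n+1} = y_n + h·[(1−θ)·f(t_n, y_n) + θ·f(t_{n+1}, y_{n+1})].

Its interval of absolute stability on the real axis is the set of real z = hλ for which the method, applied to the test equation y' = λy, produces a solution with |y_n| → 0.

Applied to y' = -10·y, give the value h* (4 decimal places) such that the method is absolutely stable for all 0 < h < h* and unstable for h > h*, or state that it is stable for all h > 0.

On y'=λy, z=hλ:
  y_{n+1} = y_n + z·[5/6·y_n + 1/6·y_{n+1}] ⇒ (1 − 1/6z)y_{n+1} = (1 + 5/6z)y_n
  Hence R(z) = (1 + 5/6z)/(1 − 1/6z).

Boundary: |R(x)|=1, x<0.
x=-0.32: |R|=0.6962
R=−1: 1+5/6x = −1+1/6x ⇒ -2/3x=2 ⇒ x=2/(-2/3)=-3.0000
Confirm numerically:
  x=-2.788: |R|=0.90350 <1
  x=-2.376: |R|=0.70201 <1
  x=-2.296: |R|=0.66056 <1
  x=-1.318: |R|=0.08062 <1
  x=-3.432: |R|=1.18321 >1
  x=-3.356: |R|=1.15220 >1
Stable set (-3.0000, 0).

(-3.0000,0); λ=-10 ⇒ h* = (3)/10 = 0.3000.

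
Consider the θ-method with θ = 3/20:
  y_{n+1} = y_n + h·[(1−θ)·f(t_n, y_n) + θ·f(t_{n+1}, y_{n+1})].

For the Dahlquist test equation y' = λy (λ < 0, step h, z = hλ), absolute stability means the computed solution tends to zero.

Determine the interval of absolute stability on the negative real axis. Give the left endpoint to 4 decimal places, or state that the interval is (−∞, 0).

(-2.8571, 0).

With y'=λy (z=hλ):
  y_{n+1} = y_n + z·[17/20·y_n + 3/20·y_{n+1}] ⇒ (1 − 3/20z)y_{n+1} = (1 + 17/20z)y_n
  R(z) = (1 + 17/20z)/(1 − 3/20z).

Find x<0 with |R(x)|<1.
x=-1.36: |R|=0.1296
R=−1: 1+17/20x = −1+3/20x ⇒ -7/10x=2 ⇒ x=2/(-7/10)=-2.8571
Confirm numerically:
  x=-2.242: |R|=0.67777 <1
  x=-2.210: |R|=0.65978 <1
  x=-1.168: |R|=0.00613 <1
  x=-3.281: |R|=1.19884 >1
  x=-3.274: |R|=1.19569 >1
  x=-2.938: |R|=1.03929 >1
So |R|<1 on (-2.8571, 0).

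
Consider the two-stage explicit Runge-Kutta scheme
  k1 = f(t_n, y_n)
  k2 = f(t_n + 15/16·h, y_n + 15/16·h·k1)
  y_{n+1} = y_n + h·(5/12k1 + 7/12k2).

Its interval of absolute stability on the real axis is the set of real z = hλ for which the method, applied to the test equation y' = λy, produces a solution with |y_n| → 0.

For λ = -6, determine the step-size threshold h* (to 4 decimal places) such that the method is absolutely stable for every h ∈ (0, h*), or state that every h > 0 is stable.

Set f=λy, z=hλ:
  k1=λy_n ⇒ h·k1=z·y_n;  k2=λ(1+15/16z)y_n ⇒ h·k2=z(1+15/16z)y_n
  y_{n+1}/y_n = 1 + 5/12z + 7/12z(1+15/16z) = 1 + z + 35/64z²
  ⇒ R(z) = 1 + z + 35/64z².

Need |R(x)|<1, x<0.
x=-1.12: |R|=0.5660
R=1: x+35/64x²=0 ⇒ x=−64/35=-1.8286; min R=1−1/(4·35/64)=0.5429>−1
Confirm numerically:
  x=-1.586: |R|=0.78961 <1
  x=-1.494: |R|=0.72664 <1
  x=-1.334: |R|=0.63919 <1
  x=-2.331: |R|=1.64048 >1
  x=-1.934: |R|=1.11151 >1
  x=-1.902: |R|=1.07638 >1
So |R|<1 on (-1.8286, 0).

(-1.8286,0); λ=-6 ⇒ h* = (64/35)/6 = 0.3048.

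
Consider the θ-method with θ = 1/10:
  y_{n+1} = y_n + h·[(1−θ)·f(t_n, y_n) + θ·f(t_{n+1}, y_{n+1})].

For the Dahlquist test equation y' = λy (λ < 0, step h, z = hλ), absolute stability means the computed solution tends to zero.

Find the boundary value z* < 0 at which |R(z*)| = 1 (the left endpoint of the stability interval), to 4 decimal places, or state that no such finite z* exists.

Set f=λy, z=hλ:
  y_{n+1} = y_n + z·[9/10·y_n + 1/10·y_{n+1}] ⇒ (1 − 1/10z)y_{n+1} = (1 + 9/10z)y_n
  so R(z) = (1 + 9/10z)/(1 − 1/10z).

Boundary: |R(x)|=1, x<0.
x=-0.53: |R|=0.4967
R=−1: 1+9/10x = −1+1/10x ⇒ -4/5x=2 ⇒ x=2/(-4/5)=-2.5000
Confirm numerically:
  x=-1.798: |R|=0.52399 <1
  x=-1.738: |R|=0.48066 <1
  x=-1.196: |R|=0.06824 <1
  x=-2.759: |R|=1.16240 >1
  x=-2.566: |R|=1.04202 >1
Stable set (-2.5000, 0).

z* = -2.5000.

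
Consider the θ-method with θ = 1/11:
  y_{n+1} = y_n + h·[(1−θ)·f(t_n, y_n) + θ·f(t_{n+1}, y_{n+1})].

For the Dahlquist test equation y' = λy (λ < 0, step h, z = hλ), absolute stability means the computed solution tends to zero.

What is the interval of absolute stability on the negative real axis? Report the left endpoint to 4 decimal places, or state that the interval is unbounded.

With y'=λy (z=hλ):
  y_{n+1} = y_n + z·[10/11·y_n + 1/11·y_{n+1}] ⇒ (1 − 1/11z)y_{n+1} = (1 + 10/11z)y_n
  so R(z) = (1 + 10/11z)/(1 − 1/11z).

Need |R(x)|<1, x<0.
x=-0.75: |R|=0.2979
R=−1: 1+10/11x = −1+1/11x ⇒ -9/11x=2 ⇒ x=2/(-9/11)=-2.4444
Confirm numerically:
  x=-1.504: |R|=0.32310 <1
  x=-1.404: |R|=0.24508 <1
  x=-1.146: |R|=0.03787 <1
  x=-2.952: |R|=1.32741 >1
  x=-2.931: |R|=1.31433 >1
  x=-2.573: |R|=1.08524 >1
So |R|<1 on (-2.4444, 0).

z∈(-2.4444,0).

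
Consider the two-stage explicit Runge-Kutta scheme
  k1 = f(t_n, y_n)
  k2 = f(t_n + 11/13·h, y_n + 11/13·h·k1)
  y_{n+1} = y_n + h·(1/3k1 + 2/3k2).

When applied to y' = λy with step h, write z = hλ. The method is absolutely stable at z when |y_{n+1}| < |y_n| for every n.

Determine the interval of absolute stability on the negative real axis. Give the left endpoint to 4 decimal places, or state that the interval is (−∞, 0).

On y'=λy, z=hλ:
  k1=λy_n ⇒ h·k1=z·y_n;  k2=λ(1+11/13z)y_n ⇒ h·k2=z(1+11/13z)y_n
  y_{n+1}/y_n = 1 + 1/3z + 2/3z(1+11/13z) = 1 + z + 22/39z²
  R(z) = 1 + z + 22/39z².

Find x<0 with |R(x)|<1.
x=-0.82: |R|=0.5593
R=1: x+22/39x²=0 ⇒ x=−39/22=-1.7727; min R=1−1/(4·22/39)=0.5568>−1
Confirm numerically:
  x=-1.489: |R|=0.76168 <1
  x=-1.394: |R|=0.70218 <1
  x=-1.210: |R|=0.61590 <1
  x=-2.058: |R|=1.33118 >1
  x=-1.928: |R|=1.16887 >1
So |R|<1 on (-1.7727, 0).

z∈(-1.7727,0).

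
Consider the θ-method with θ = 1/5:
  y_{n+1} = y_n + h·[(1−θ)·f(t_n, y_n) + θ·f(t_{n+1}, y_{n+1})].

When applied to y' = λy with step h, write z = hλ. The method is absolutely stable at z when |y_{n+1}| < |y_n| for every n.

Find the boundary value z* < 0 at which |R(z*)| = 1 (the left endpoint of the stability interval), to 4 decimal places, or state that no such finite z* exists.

z* = -3.3333.

Set f=λy, z=hλ:
  y_{n+1} = y_n + z·[4/5·y_n + 1/5·y_{n+1}] ⇒ (1 − 1/5z)y_{n+1} = (1 + 4/5z)y_n
  so R(z) = (1 + 4/5z)/(1 − 1/5z).

Solve |R(x)|<1 on ℝ⁻.
x=-1.38: |R|=0.0815
R=−1: 1+4/5x = −1+1/5x ⇒ -3/5x=2 ⇒ x=2/(-3/5)=-3.3333
Confirm numerically:
  x=-1.919: |R|=0.38676 <1
  x=-1.531: |R|=0.17210 <1
  x=-1.507: |R|=0.15798 <1
  x=-3.872: |R|=1.18215 >1
  x=-3.687: |R|=1.12214 >1
  x=-3.376: |R|=1.01528 >1
So |R|<1 on (-3.3333, 0).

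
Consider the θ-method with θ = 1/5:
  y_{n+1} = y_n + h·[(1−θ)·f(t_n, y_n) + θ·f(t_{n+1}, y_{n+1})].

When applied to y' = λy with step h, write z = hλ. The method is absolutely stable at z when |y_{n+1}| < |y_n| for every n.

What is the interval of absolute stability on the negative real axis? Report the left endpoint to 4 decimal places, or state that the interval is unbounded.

On y'=λy, z=hλ:
  y_{n+1} = y_n + z·[4/5·y_n + 1/5·y_{n+1}] ⇒ (1 − 1/5z)y_{n+1} = (1 + 4/5z)y_n
  Hence R(z) = (1 + 4/5z)/(1 − 1/5z).

Solve |R(x)|<1 on ℝ⁻.
x=-0.9: |R|=0.2373
R=−1: 1+4/5x = −1+1/5x ⇒ -3/5x=2 ⇒ x=2/(-3/5)=-3.3333
Confirm numerically:
  x=-2.648: |R|=0.73117 <1
  x=-1.956: |R|=0.40598 <1
  x=-1.847: |R|=0.34877 <1
  x=-1.425: |R|=0.10895 <1
  x=-3.908: |R|=1.19353 >1
  x=-3.451: |R|=1.04177 >1
Interval (-3.3333, 0).

z∈(-3.3333,0).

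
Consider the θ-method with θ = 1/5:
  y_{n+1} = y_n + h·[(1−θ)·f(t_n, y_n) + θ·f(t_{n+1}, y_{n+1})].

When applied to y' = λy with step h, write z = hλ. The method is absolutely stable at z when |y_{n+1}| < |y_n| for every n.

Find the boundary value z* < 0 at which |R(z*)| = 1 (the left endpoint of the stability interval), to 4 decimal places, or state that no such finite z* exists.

Set f=λy, z=hλ:
  y_{n+1} = y_n + z·[4/5·y_n + 1/5·y_{n+1}] ⇒ (1 − 1/5z)y_{n+1} = (1 + 4/5z)y_n
  R(z) = (1 + 4/5z)/(1 − 1/5z).

Solve |R(x)|<1 on ℝ⁻.
x=-0.66: |R|=0.4170
R=−1: 1+4/5x = −1+1/5x ⇒ -3/5x=2 ⇒ x=2/(-3/5)=-3.3333
Confirm numerically:
  x=-3.015: |R|=0.88085 <1
  x=-2.669: |R|=0.74012 <1
  x=-2.525: |R|=0.67774 <1
  x=-2.267: |R|=0.55979 <1
  x=-3.735: |R|=1.13795 >1
  x=-3.730: |R|=1.13631 >1
Interval (-3.3333, 0).

left endpoint -3.3333.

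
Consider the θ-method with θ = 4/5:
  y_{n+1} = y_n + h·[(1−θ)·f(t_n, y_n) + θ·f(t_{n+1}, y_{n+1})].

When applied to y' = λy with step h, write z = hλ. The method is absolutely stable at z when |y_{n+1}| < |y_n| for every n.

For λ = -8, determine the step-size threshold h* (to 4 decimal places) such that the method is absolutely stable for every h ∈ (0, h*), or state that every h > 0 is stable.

(−∞, 0) — no finite endpoint. Any h>0 works for λ=-8.

With y'=λy (z=hλ):
  y_{n+1} = y_n + z·[1/5·y_n + 4/5·y_{n+1}] ⇒ (1 − 4/5z)y_{n+1} = (1 + 1/5z)y_n
  R(z) = (1 + 1/5z)/(1 − 4/5z).

Find x<0 with |R(x)|<1.
x=-1.23: |R|=0.3800
x=-2: |R|=0.2308
x=-10: |R|=0.1111
x=-100: |R|=0.2346
θ=4/5≥1/2 ⇒ |1+1/5x|<|1−4/5x| ∀x<0 ⇒ stable on all of ℝ⁻.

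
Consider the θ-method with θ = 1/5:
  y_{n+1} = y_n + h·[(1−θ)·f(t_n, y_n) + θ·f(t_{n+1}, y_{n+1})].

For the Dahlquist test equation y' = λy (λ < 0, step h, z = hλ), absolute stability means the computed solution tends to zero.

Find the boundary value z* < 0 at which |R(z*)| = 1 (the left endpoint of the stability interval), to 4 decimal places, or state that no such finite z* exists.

With y'=λy (z=hλ):
  y_{n+1} = y_n + z·[4/5·y_n + 1/5·y_{n+1}] ⇒ (1 − 1/5z)y_{n+1} = (1 + 4/5z)y_n
  ⇒ R(z) = (1 + 4/5z)/(1 − 1/5z).

Boundary: |R(x)|=1, x<0.
x=-0.85: |R|=0.2735
R=−1: 1+4/5x = −1+1/5x ⇒ -3/5x=2 ⇒ x=2/(-3/5)=-3.3333
Confirm numerically:
  x=-3.167: |R|=0.93890 <1
  x=-2.620: |R|=0.71916 <1
  x=-2.318: |R|=0.58377 <1
  x=-3.802: |R|=1.15974 >1
  x=-3.590: |R|=1.08964 >1
  x=-3.578: |R|=1.08557 >1
Interval (-3.3333, 0).

z* = -3.3333.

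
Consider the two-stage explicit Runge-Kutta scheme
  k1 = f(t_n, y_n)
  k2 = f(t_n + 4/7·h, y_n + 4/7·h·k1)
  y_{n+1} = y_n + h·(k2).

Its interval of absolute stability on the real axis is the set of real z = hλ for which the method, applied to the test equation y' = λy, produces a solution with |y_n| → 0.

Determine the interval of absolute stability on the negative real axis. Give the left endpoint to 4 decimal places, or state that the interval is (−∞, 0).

Test eqn y'=λy, z=hλ:
  k1=λy_n ⇒ h·k1=z·y_n;  k2=λ(1+4/7z)y_n ⇒ h·k2=z(1+4/7z)y_n
  y_{n+1}/y_n = 1 + z(1+4/7z) = 1 + z + 4/7z²
  R(z) = 1 + z + 4/7z².

Find x<0 with |R(x)|<1.
x=-0.33: |R|=0.7322
R=1: x+4/7x²=0 ⇒ x=−7/4=-1.7500; min R=1−1/(4·4/7)=0.5625>−1
Confirm numerically:
  x=-0.923: |R|=0.56382 <1
  x=-0.808: |R|=0.56507 <1
  x=-0.758: |R|=0.57032 <1
  x=-0.714: |R|=0.57731 <1
  x=-2.313: |R|=1.74413 >1
  x=-2.037: |R|=1.33407 >1
Interval (-1.7500, 0).

(-1.7500, 0).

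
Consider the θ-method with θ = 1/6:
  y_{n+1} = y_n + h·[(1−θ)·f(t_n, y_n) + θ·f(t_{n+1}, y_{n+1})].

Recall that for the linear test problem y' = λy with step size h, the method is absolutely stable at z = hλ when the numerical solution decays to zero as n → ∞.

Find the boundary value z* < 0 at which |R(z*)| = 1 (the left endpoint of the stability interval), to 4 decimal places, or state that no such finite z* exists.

z* = -3.0000.

Set f=λy, z=hλ:
  y_{n+1} = y_n + z·[5/6·y_n + 1/6·y_{n+1}] ⇒ (1 − 1/6z)y_{n+1} = (1 + 5/6z)y_n
  Hence R(z) = (1 + 5/6z)/(1 − 1/6z).

Solve |R(x)|<1 on ℝ⁻.
x=-0.71: |R|=0.3651
R=−1: 1+5/6x = −1+1/6x ⇒ -2/3x=2 ⇒ x=2/(-2/3)=-3.0000
Confirm numerically:
  x=-2.598: |R|=0.81298 <1
  x=-2.373: |R|=0.70047 <1
  x=-2.317: |R|=0.67152 <1
  x=-3.514: |R|=1.21610 >1
  x=-3.465: |R|=1.19651 >1
  x=-3.421: |R|=1.17875 >1
So |R|<1 on (-3.0000, 0).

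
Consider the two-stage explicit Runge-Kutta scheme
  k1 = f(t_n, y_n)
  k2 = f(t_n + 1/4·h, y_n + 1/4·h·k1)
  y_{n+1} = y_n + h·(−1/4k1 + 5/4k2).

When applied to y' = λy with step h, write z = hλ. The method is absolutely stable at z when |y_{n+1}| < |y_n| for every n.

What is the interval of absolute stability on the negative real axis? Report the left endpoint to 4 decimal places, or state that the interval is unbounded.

(-3.2000, 0).

On y'=λy, z=hλ:
  k1=λy_n ⇒ h·k1=z·y_n;  k2=λ(1+1/4z)y_n ⇒ h·k2=z(1+1/4z)y_n
  y_{n+1}/y_n = 1 − 1/4z + 5/4z(1+1/4z) = 1 + z + 5/16z²
  ⇒ R(z) = 1 + z + 5/16z².

Solve |R(x)|<1 on ℝ⁻.
x=-0.65: |R|=0.4820
R=1: x+5/16x²=0 ⇒ x=−16/5=-3.2000; min R=1−1/(4·5/16)=0.2000>−1
Confirm numerically:
  x=-2.062: |R|=0.26670 <1
  x=-2.020: |R|=0.25512 <1
  x=-1.370: |R|=0.21653 <1
  x=-3.785: |R|=1.69195 >1
  x=-3.507: |R|=1.33645 >1
Interval (-3.2000, 0).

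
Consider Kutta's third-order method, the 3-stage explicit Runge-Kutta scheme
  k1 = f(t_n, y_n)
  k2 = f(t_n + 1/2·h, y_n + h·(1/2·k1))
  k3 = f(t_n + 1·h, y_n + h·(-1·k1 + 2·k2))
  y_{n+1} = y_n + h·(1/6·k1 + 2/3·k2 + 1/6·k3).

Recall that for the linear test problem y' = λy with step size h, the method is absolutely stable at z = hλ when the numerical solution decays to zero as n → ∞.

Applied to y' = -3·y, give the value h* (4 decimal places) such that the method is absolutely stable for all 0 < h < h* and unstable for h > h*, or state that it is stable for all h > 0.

(-2.5127,0); λ=-3 ⇒ h* = 0.8376.

Set f=λy, z=hλ:
  order 3, 3-stage ⇒ R(z)=1+z+z^2/2+z^3/6
  (e.g. R(-1.37)=0.13989, |R|=0.13989)

Find x<0 with |R(x)|<1.
x=-1.37: |R|=0.1399
|R(-1.88)|=0.2202 |R(-1.38)|=0.1342 |R(-1.04)|=0.3133
Bisect:
  x_lo=-3.0168 |R|=2.0422  x_hi=-0.3944 |R|=0.6731
  mid=-1.70559 |R|=0.07801 →hi
  mid=-2.36118 |R|=0.76758 →hi
  mid=-2.68897 |R|=1.31414 →lo
  mid=-2.52507 |R|=1.02038 →lo
  mid=-2.44312 |R|=0.88914 →hi
  mid=-2.48410 |R|=0.95351 →hi
  mid=-2.50458 |R|=0.98663 →hi
  mid=-2.51483 |R|=1.00343 →lo
  ...
  [-2.51275,-2.51259] ⇒ x*=-2.5127
So |R|<1 on (-2.5127, 0).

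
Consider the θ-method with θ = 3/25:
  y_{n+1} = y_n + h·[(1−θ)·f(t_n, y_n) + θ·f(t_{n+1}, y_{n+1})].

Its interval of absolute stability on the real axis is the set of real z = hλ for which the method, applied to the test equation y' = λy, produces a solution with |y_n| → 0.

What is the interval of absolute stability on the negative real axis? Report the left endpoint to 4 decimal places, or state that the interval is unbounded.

Test eqn y'=λy, z=hλ:
  y_{n+1} = y_n + z·[22/25·y_n + 3/25·y_{n+1}] ⇒ (1 − 3/25z)y_{n+1} = (1 + 22/25z)y_n
  R(z) = (1 + 22/25z)/(1 − 3/25z).

Find x<0 with |R(x)|<1.
x=-0.96: |R|=0.1392
R=−1: 1+22/25x = −1+3/25x ⇒ -19/25x=2 ⇒ x=2/(-19/25)=-2.6316
Confirm numerically:
  x=-2.580: |R|=0.97007 <1
  x=-2.553: |R|=0.95429 <1
  x=-1.476: |R|=0.25391 <1
  x=-3.004: |R|=1.20804 >1
  x=-2.976: |R|=1.19288 >1
Interval (-2.6316, 0).

z∈(-2.6316,0).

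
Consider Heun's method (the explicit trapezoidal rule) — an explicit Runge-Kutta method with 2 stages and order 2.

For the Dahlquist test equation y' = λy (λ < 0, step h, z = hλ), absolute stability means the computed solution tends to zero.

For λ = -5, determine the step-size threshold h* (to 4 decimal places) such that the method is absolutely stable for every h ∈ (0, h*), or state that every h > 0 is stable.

(-2.0000,0); λ=-5 ⇒ h* = 0.4000.

Test eqn y'=λy, z=hλ:
  order 2, 2-stage ⇒ R(z)=1+z+z^2/2
  (e.g. R(-1.16)=0.51280, |R|=0.51280)

Boundary: |R(x)|=1, x<0.
x=-1.16: |R|=0.5128
|R(-2.1)|=1.1050 |R(-2.04)|=1.0408 |R(-1.47)|=0.6104
Bisect:
  x_lo=-2.4181 |R|=1.5055  x_hi=-0.0746 |R|=0.9281
  mid=-1.24638 |R|=0.53035 →hi
  mid=-1.83225 |R|=0.84632 →hi
  mid=-2.12519 |R|=1.13303 →lo
  mid=-1.97872 |R|=0.97895 →hi
  mid=-2.05196 |R|=1.05330 →lo
  mid=-2.01534 |R|=1.01546 →lo
  mid=-1.99703 |R|=0.99703 →hi
  mid=-2.00618 |R|=1.00620 →lo
  mid=-2.00161 |R|=1.00161 →lo
  ...
  [-2.00003,-1.99989] ⇒ x*=-2.0000
Interval (-2.0000, 0).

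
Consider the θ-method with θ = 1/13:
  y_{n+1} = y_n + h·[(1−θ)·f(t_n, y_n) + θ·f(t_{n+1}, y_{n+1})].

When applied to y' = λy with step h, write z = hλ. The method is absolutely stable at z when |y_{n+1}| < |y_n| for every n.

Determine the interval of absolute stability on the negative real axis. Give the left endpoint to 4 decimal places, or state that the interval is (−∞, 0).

z∈(-2.3636,0).

On y'=λy, z=hλ:
  y_{n+1} = y_n + z·[12/13·y_n + 1/13·y_{n+1}] ⇒ (1 − 1/13z)y_{n+1} = (1 + 12/13z)y_n
  ⇒ R(z) = (1 + 12/13z)/(1 − 1/13z).

Find x<0 with |R(x)|<1.
x=-0.94: |R|=0.1234
R=−1: 1+12/13x = −1+1/13x ⇒ -11/13x=2 ⇒ x=2/(-11/13)=-2.3636
Confirm numerically:
  x=-1.732: |R|=0.52837 <1
  x=-1.617: |R|=0.43812 <1
  x=-1.000: |R|=0.07143 <1
  x=-2.771: |R|=1.28413 >1
  x=-2.621: |R|=1.18123 >1
  x=-2.594: |R|=1.16250 >1
Stable set (-2.3636, 0).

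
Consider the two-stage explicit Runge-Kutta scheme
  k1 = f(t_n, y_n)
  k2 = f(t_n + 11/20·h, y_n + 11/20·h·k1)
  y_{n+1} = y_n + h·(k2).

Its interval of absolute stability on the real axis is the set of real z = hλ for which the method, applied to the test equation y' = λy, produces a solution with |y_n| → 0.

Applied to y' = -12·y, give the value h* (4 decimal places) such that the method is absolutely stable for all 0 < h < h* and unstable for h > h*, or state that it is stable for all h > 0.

(-1.8182,0); λ=-12 ⇒ h* = (20/11)/12 = 0.1515.

With y'=λy (z=hλ):
  k1=λy_n ⇒ h·k1=z·y_n;  k2=λ(1+11/20z)y_n ⇒ h·k2=z(1+11/20z)y_n
  y_{n+1}/y_n = 1 + z(1+11/20z) = 1 + z + 11/20z²
  ⇒ R(z) = 1 + z + 11/20z².

Boundary: |R(x)|=1, x<0.
x=-0.88: |R|=0.5459
R=1: x+11/20x²=0 ⇒ x=−20/11=-1.8182; min R=1−1/(4·11/20)=0.5455>−1
Confirm numerically:
  x=-1.796: |R|=0.97809 <1
  x=-1.607: |R|=0.81335 <1
  x=-1.521: |R|=0.75139 <1
  x=-2.013: |R|=1.21569 >1
  x=-1.888: |R|=1.07250 >1
Stable set (-1.8182, 0).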